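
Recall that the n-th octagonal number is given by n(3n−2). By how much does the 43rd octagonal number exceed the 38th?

43·(3·43 − 2) = 5461 and 38·(3·38 − 2) = 4256.
Difference: 5461 − 4256 = 1205.

1205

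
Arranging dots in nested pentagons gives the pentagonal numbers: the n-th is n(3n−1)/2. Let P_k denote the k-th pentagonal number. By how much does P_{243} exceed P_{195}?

31512

243·(3·243 − 1)/2 = 88452 and 195·(3·195 − 1)/2 = 56940.
Difference: 88452 − 56940 = 31512.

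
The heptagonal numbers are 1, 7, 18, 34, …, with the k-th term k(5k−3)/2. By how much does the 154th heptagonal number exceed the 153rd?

766

Consecutive heptagonal numbers differ by 5n − 4: here 5·154 − 4 = 766.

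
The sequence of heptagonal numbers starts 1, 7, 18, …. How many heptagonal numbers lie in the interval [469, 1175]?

8

The n-th heptagonal number is n(5n−3)/2.
Smallest index with value ≥ 469: n = 14 (giving 469).
Largest index with value ≤ 1175: n = 21 (giving 1071).
Indices 14 through 21: 8 terms.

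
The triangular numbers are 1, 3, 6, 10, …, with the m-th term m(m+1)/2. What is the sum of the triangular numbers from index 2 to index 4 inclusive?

Σ i(i+1)/2 = (Σi² + Σi) / 2 over i = 2..4.
Σi = 10 − 1 = 9 and Σi² = 30 − 1 = 29.
(1·29 + 1·9) / 2 = 38/2 = 19.

19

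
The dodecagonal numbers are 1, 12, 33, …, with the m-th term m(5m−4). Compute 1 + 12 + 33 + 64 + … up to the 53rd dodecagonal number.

249471

Σ i(5i−4) = 5Σi² − 4Σi over i = 1..53.
Σi = 1431 and Σi² = 51039.
5·51039 − 4·1431 = 249471.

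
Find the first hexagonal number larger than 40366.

Solve n(2n−1) > 40366 for integer n.
The largest n with value ≤ 40366 is 142 (since 40186 ≤ 40366 < 40755), so the first above is n = 143, value 40755.

40755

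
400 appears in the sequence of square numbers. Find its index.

20

We need n² = 400, so n = √400 = 20.
Check: 20² = 400. ✓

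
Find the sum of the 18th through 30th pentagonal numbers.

11349

Σ i(3i−1)/2 = (3Σi² − Σi) / 2 over i = 18..30.
Σi = 465 − 153 = 312 and Σi² = 9455 − 1785 = 7670.
(3·7670 − 1·312) / 2 = 22698/2 = 11349.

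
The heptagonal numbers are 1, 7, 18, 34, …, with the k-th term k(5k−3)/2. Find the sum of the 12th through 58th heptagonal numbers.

163090

Σ i(5i−3)/2 = (5Σi² − 3Σi) / 2 over i = 12..58.
Σi = 1711 − 66 = 1645 and Σi² = 66729 − 506 = 66223.
(5·66223 − 3·1645) / 2 = 326180/2 = 163090.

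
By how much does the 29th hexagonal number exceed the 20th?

29·(2·29 − 1) = 1653 and 20·(2·20 − 1) = 780.
Difference: 1653 − 780 = 873.

873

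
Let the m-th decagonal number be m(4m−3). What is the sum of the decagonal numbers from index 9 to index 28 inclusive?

Σ i(4i−3) = 4Σi² − 3Σi over i = 9..28.
Σi = 406 − 36 = 370 and Σi² = 7714 − 204 = 7510.
4·7510 − 3·370 = 28930.

28930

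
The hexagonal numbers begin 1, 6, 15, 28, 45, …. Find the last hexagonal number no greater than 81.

66

Solve n(2n−1) ≤ 81 for integer n.
n = 6 gives 66 ≤ 81, while n = 7 gives 91 > 81; so the answer is 66.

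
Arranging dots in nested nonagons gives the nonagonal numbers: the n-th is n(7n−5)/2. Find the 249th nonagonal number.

249·(7·249 − 5)/2 = 249·1738/2 = 249·869 = 216381.

216381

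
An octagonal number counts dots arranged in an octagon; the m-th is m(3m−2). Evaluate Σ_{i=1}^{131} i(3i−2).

2256606

Σ i(3i−2) = 3Σi² − 2Σi over i = 1..131.
Σi = 8646 and Σi² = 757966.
3·757966 − 2·8646 = 2256606.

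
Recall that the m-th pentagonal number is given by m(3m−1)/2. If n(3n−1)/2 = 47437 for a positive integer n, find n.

178

Set n(3n−1)/2 = 47437, giving 3n² − n − 94874 = 0.
The discriminant is 1 + 24·47437 = 1138489, and √1138489 = 1067.
So n = (1 + 1067) / 6 = 1068/6 = 178.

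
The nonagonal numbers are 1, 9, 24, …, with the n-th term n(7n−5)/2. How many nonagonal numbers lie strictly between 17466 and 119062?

113

The n-th nonagonal number is n(7n−5)/2.
Smallest index with value > 17466: n = 72 (giving 17964).
Largest index with value < 119062: n = 184 (giving 118036).
Indices 72 through 184: 113 terms.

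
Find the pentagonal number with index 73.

The 73rd pentagonal number is n(3n−1)/2 with n = 73.
73·(3·73 − 1)/2 = 73·218/2 = 73·109 = 7957.

7957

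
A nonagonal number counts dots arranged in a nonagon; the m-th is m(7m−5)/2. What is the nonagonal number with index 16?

The 16th nonagonal number is n(7n−5)/2 with n = 16.
16·(7·16 − 5)/2 = 16·107/2 = 856.

856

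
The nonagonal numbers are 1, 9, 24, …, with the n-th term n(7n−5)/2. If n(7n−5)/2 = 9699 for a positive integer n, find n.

53

Set n(7n−5)/2 = 9699, giving 7n² − 5n − 19398 = 0.
The discriminant is 25 + 56·9699 = 543169, and √543169 = 737.
So n = (5 + 737) / 14 = 742/14 = 53.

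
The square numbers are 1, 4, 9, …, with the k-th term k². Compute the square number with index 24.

576

24² = 576.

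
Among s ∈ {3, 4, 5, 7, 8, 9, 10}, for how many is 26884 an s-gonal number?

2

s = 3: P(3, 231) = 26796 and P(3, 232) = 27028; 26884 is not s-gonal.
s = 4: P(4, 163) = 26569 and P(4, 164) = 26896; 26884 is not s-gonal.
s = 5: P(5, 134) = 26867 and P(5, 135) = 27270; 26884 is not s-gonal.
s = 7: P(7, 104) = 26884. ✓
s = 8: P(8, 94) = 26320 and P(8, 95) = 26885; 26884 is not s-gonal.
s = 9: P(9, 88) = 26884. ✓
s = 10: P(10, 82) = 26650 and P(10, 83) = 27307; 26884 is not s-gonal.
Hits: s ∈ {7, 9} → 2.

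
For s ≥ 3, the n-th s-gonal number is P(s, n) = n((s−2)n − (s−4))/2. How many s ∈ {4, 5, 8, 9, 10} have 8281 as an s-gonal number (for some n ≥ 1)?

s = 4: P(4, 91) = 8281. ✓
s = 5: P(5, 74) = 8177 and P(5, 75) = 8400; 8281 is not s-gonal.
s = 8: P(8, 52) = 8008 and P(8, 53) = 8321; 8281 is not s-gonal.
s = 9: P(9, 49) = 8281. ✓
s = 10: P(10, 45) = 7965 and P(10, 46) = 8326; 8281 is not s-gonal.
Hits: s ∈ {4, 9} → 2.

2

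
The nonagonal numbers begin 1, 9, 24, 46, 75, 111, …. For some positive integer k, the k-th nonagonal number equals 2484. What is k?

Set n(7n−5)/2 = 2484, giving 7n² − 5n − 4968 = 0.
The discriminant is 25 + 56·2484 = 139129, and √139129 = 373.
So n = (5 + 373) / 14 = 378/14 = 27.

27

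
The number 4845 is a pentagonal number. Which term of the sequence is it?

57

Set n(3n−1)/2 = 4845, giving 3n² − n − 9690 = 0.
The discriminant is 1 + 24·4845 = 116281, and √116281 = 341.
So n = (1 + 341) / 6 = 342/6 = 57.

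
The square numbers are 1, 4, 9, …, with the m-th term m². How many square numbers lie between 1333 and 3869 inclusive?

The n-th square number is n².
Smallest index with value ≥ 1333: n = 37 (giving 1369).
Largest index with value ≤ 3869: n = 62 (giving 3844).
Indices 37 through 62: 26 terms.

26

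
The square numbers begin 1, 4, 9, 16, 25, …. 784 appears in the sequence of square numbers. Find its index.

28

We need n² = 784, so n = √784 = 28.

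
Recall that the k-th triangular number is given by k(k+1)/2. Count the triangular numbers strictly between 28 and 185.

The n-th triangular number is n(n+1)/2.
Smallest index with value > 28: n = 8 (giving 36).
Largest index with value < 185: n = 18 (giving 171).
Indices 8 through 18: 11 terms.

11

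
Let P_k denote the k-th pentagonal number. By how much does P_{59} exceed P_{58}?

175

Consecutive pentagonal numbers differ by 3n − 2: here 3·59 − 2 = 175.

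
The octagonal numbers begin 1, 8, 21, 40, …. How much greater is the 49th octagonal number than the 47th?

572

49·(3·49 − 2) = 7105 and 47·(3·47 − 2) = 6533.
Difference: 7105 − 6533 = 572.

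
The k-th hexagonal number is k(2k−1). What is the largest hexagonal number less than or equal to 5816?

Solve n(2n−1) ≤ 5816 for integer n.
n = 54 gives 5778 ≤ 5816, while n = 55 gives 5995 > 5816; so the answer is 5778.

5778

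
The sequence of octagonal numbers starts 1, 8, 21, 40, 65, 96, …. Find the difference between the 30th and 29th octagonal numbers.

175

Consecutive octagonal numbers differ by 6n − 5: here 6·30 − 5 = 175.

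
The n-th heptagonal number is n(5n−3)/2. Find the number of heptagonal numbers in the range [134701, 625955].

268

The n-th heptagonal number is n(5n−3)/2.
Smallest index with value ≥ 134701: n = 233 (giving 135373).
Largest index with value ≤ 625955: n = 500 (giving 624250).
Indices 233 through 500: 268 terms.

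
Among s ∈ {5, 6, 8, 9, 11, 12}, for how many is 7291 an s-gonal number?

s = 5: P(5, 69) = 7107 and P(5, 70) = 7315; 7291 is not s-gonal.
s = 6: P(6, 60) = 7140 and P(6, 61) = 7381; 7291 is not s-gonal.
s = 8: P(8, 49) = 7105 and P(8, 50) = 7400; 7291 is not s-gonal.
s = 9: P(9, 46) = 7291. ✓
s = 11: P(11, 40) = 7060 and P(11, 41) = 7421; 7291 is not s-gonal.
s = 12: P(12, 38) = 7068 and P(12, 39) = 7449; 7291 is not s-gonal.
Hits: s ∈ {9} → 1.

1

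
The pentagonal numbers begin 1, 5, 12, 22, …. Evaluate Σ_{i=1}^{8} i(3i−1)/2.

Σ i(3i−1)/2 = (3Σi² − Σi) / 2 over i = 1..8.
Σi = 36 and Σi² = 204.
(3·204 − 1·36) / 2 = 576/2 = 288.

288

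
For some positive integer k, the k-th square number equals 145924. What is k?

We need n² = 145924, so n = √145924 = 382.
Check: 382² = 145924. ✓

382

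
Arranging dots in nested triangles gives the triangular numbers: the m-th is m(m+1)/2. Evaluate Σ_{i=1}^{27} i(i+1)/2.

3654

Σ i(i+1)/2 = (Σi² + Σi) / 2 over i = 1..27.
Σi = 378 and Σi² = 6930.
(1·6930 + 1·378) / 2 = 7308/2 = 3654.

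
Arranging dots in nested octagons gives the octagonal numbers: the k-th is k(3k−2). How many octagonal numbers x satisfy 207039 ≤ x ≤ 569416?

The n-th octagonal number is n(3n−2).
Smallest index with value ≥ 207039: n = 264 (giving 208560).
Largest index with value ≤ 569416: n = 436 (giving 569416).
Indices 264 through 436: 173 terms.

173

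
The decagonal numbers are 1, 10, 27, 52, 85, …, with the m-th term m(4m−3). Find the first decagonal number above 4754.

Solve n(4n−3) > 4754 for integer n.
The largest n with value ≤ 4754 is 34 (since 4522 ≤ 4754 < 4795), so the first above is n = 35, value 4795.

4795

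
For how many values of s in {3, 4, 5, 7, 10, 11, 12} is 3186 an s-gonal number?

s = 3: P(3, 79) = 3160 and P(3, 80) = 3240; 3186 is not s-gonal.
s = 4: P(4, 56) = 3136 and P(4, 57) = 3249; 3186 is not s-gonal.
s = 5: P(5, 46) = 3151 and P(5, 47) = 3290; 3186 is not s-gonal.
s = 7: P(7, 36) = 3186. ✓
s = 10: P(10, 28) = 3052 and P(10, 29) = 3277; 3186 is not s-gonal.
s = 11: P(11, 27) = 3186. ✓
s = 12: P(12, 25) = 3025 and P(12, 26) = 3276; 3186 is not s-gonal.
Hits: s ∈ {7, 11} → 2.

2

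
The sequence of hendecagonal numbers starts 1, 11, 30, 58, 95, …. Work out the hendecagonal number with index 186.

155031

186·(9·186 − 7)/2 = 186·1667/2 = 155031.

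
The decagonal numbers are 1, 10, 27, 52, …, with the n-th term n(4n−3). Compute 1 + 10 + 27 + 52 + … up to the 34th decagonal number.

Σ i(4i−3) = 4Σi² − 3Σi over i = 1..34.
Σi = 595 and Σi² = 13685.
4·13685 − 3·595 = 52955.

52955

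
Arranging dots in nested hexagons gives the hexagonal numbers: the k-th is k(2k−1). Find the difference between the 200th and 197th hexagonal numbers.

2379

200·(2·200 − 1) = 79800 and 197·(2·197 − 1) = 77421.
Difference: 79800 − 77421 = 2379.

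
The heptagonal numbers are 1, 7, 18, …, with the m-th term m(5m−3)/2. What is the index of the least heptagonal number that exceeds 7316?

55

Solve n(5n−3)/2 > 7316 for integer n.
The largest n with value ≤ 7316 is 54 (since 7209 ≤ 7316 < 7480), so the first above is n = 55, value 7480.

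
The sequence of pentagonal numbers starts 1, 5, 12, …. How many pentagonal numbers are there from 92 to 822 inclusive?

The n-th pentagonal number is n(3n−1)/2.
Smallest index with value ≥ 92: n = 8 (giving 92).
Largest index with value ≤ 822: n = 23 (giving 782).
Indices 8 through 23: 16 terms.

16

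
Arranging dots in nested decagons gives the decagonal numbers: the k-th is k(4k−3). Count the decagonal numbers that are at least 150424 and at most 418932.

The n-th decagonal number is n(4n−3).
Smallest index with value ≥ 150424: n = 195 (giving 151515).
Largest index with value ≤ 418932: n = 324 (giving 418932).
Indices 195 through 324: 130 terms.

130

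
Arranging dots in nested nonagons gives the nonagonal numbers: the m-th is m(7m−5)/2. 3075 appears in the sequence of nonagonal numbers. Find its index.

Set n(7n−5)/2 = 3075, giving 7n² − 5n − 6150 = 0.
So n = (5 + 415) / 14 = 420/14 = 30.
Check: 30·(7·30 − 5)/2 = 3075. ✓

30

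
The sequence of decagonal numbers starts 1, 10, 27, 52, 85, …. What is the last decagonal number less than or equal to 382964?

380997

Solve n(4n−3) ≤ 382964 for integer n.
n = 309 gives 380997 ≤ 382964, while n = 310 gives 383470 > 382964; so the answer is 380997.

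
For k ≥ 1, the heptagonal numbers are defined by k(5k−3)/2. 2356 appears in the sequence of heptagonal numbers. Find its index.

Set n(5n−3)/2 = 2356, giving 5n² − 3n − 4712 = 0.
The discriminant is 9 + 40·2356 = 94249, and √94249 = 307.
So n = (3 + 307) / 10 = 310/10 = 31.

31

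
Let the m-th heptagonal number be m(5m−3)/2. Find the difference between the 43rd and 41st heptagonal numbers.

417

43·(5·43 − 3)/2 = 4558 and 41·(5·41 − 3)/2 = 4141.
Difference: 4558 − 4141 = 417.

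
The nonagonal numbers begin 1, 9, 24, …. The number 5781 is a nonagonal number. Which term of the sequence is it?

Set n(7n−5)/2 = 5781, giving 7n² − 5n − 11562 = 0.
The discriminant is 25 + 56·5781 = 323761, and √323761 = 569.
So n = (5 + 569) / 14 = 574/14 = 41.
Check: 41·(7·41 − 5)/2 = 5781. ✓

41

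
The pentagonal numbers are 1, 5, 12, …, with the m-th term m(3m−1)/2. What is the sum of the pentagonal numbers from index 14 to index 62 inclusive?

119903

Σ i(3i−1)/2 = (3Σi² − Σi) / 2 over i = 14..62.
Σi = 1953 − 91 = 1862 and Σi² = 81375 − 819 = 80556.
(3·80556 − 1·1862) / 2 = 239806/2 = 119903.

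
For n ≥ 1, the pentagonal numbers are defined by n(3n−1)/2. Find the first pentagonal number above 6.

Solve n(3n−1)/2 > 6 for integer n.
The largest n with value ≤ 6 is 2 (since 5 ≤ 6 < 12), so the first above is n = 3, value 12.

12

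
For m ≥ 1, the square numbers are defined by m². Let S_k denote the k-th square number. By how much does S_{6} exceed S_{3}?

6² = 36 and 3² = 9.
Difference: 36 − 9 = 27.

27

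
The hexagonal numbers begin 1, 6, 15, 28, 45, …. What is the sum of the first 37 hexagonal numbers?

34447

Σ i(2i−1) = 2Σi² − Σi over i = 1..37.
Σi = 703 and Σi² = 17575.
2·17575 − 1·703 = 34447.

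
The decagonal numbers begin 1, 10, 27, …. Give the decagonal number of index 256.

256·(4·256 − 3) = 256·1021 = 261376.

261376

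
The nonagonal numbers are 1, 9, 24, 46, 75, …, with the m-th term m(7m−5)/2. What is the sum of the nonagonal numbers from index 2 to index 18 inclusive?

Σ i(7i−5)/2 = (7Σi² − 5Σi) / 2 over i = 2..18.
Σi = 171 − 1 = 170 and Σi² = 2109 − 1 = 2108.
(7·2108 − 5·170) / 2 = 13906/2 = 6953.

6953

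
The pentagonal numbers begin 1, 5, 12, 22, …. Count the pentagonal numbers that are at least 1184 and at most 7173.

The n-th pentagonal number is n(3n−1)/2.
Smallest index with value ≥ 1184: n = 29 (giving 1247).
Largest index with value ≤ 7173: n = 69 (giving 7107).
Indices 29 through 69: 41 terms.

41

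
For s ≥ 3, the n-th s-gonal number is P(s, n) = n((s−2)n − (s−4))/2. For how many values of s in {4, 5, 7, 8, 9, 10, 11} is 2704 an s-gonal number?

s = 4: P(4, 52) = 2704. ✓
s = 5: P(5, 42) = 2625 and P(5, 43) = 2752; 2704 is not s-gonal.
s = 7: P(7, 33) = 2673 and P(7, 34) = 2839; 2704 is not s-gonal.
s = 8: P(8, 30) = 2640 and P(8, 31) = 2821; 2704 is not s-gonal.
s = 9: P(9, 28) = 2674 and P(9, 29) = 2871; 2704 is not s-gonal.
s = 10: P(10, 26) = 2626 and P(10, 27) = 2835; 2704 is not s-gonal.
s = 11: P(11, 24) = 2508 and P(11, 25) = 2725; 2704 is not s-gonal.
Hits: s ∈ {4} → 1.

1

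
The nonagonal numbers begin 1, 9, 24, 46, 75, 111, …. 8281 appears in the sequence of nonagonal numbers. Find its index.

49

Set n(7n−5)/2 = 8281, giving 7n² − 5n − 16562 = 0.
So n = (5 + 681) / 14 = 686/14 = 49.
Check: 49·(7·49 − 5)/2 = 8281. ✓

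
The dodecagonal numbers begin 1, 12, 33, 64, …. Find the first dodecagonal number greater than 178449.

179740

Solve n(5n−4) > 178449 for integer n.
The largest n with value ≤ 178449 is 189 (since 177849 ≤ 178449 < 179740), so the first above is n = 190, value 179740.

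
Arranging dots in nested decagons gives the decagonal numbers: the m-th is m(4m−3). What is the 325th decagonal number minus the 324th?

2593

Consecutive decagonal numbers differ by 8n − 7: here 8·325 − 7 = 2593.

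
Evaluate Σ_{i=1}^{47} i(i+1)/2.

Σ i(i+1)/2 = (Σi² + Σi) / 2 over i = 1..47.
Σi = 1128 and Σi² = 35720.
(1·35720 + 1·1128) / 2 = 36848/2 = 18424.

18424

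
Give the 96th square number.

The 96th square number is n² with n = 96.
96² = 9216.

9216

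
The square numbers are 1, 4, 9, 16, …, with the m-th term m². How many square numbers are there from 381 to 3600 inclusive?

41

The n-th square number is n².
Smallest index with value ≥ 381: n = 20 (giving 400).
Largest index with value ≤ 3600: n = 60 (giving 3600).
Indices 20 through 60: 41 terms.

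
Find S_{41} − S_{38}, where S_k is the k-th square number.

237

41² = 1681 and 38² = 1444.
Difference: 1681 − 1444 = 237.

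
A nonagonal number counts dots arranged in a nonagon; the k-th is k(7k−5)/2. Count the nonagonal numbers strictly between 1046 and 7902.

30

The n-th nonagonal number is n(7n−5)/2.
Smallest index with value > 1046: n = 18 (giving 1089).
Largest index with value < 7902: n = 47 (giving 7614).
Indices 18 through 47: 30 terms.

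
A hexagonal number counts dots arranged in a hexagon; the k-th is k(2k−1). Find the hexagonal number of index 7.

91

7·(2·7 − 1) = 7·13 = 91.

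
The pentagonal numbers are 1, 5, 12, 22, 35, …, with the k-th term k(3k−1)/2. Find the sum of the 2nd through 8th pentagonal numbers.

Σ i(3i−1)/2 = (3Σi² − Σi) / 2 over i = 2..8.
Σi = 36 − 1 = 35 and Σi² = 204 − 1 = 203.
(3·203 − 1·35) / 2 = 574/2 = 287.

287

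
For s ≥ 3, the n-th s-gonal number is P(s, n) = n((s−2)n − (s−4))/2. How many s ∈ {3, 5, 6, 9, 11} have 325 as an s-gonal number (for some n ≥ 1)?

s = 3: P(3, 25) = 325. ✓
s = 5: P(5, 14) = 287 and P(5, 15) = 330; 325 is not s-gonal.
s = 6: P(6, 13) = 325. ✓
s = 9: P(9, 10) = 325. ✓
s = 11: P(11, 8) = 260 and P(11, 9) = 333; 325 is not s-gonal.
Hits: s ∈ {3, 6, 9} → 3.

3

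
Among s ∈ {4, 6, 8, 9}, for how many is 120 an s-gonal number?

s = 4: P(4, 10) = 100 and P(4, 11) = 121; 120 is not s-gonal.
s = 6: P(6, 8) = 120. ✓
s = 8: P(8, 6) = 96 and P(8, 7) = 133; 120 is not s-gonal.
s = 9: P(9, 6) = 111 and P(9, 7) = 154; 120 is not s-gonal.
Hits: s ∈ {6} → 1.

1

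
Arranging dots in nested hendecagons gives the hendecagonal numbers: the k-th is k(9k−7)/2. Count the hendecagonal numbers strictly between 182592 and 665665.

183

The n-th hendecagonal number is n(9n−7)/2.
Smallest index with value > 182592: n = 202 (giving 182911).
Largest index with value < 665665: n = 384 (giving 662208).
Indices 202 through 384: 183 terms.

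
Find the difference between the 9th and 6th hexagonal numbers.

9·(2·9 − 1) = 153 and 6·(2·6 − 1) = 66.
Difference: 153 − 66 = 87.

87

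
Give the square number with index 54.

2916

The 54th square number is n² with n = 54.
54² = 2916.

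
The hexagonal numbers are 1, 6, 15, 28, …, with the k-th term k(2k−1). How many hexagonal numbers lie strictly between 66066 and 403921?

The n-th hexagonal number is n(2n−1).
Smallest index with value > 66066: n = 183 (giving 66795).
Largest index with value < 403921: n = 449 (giving 402753).
Indices 183 through 449: 267 terms.

267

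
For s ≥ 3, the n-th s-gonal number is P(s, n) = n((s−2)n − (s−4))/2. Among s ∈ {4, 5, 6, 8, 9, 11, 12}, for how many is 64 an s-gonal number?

s = 4: P(4, 8) = 64. ✓
s = 5: P(5, 6) = 51 and P(5, 7) = 70; 64 is not s-gonal.
s = 6: P(6, 5) = 45 and P(6, 6) = 66; 64 is not s-gonal.
s = 8: P(8, 4) = 40 and P(8, 5) = 65; 64 is not s-gonal.
s = 9: P(9, 4) = 46 and P(9, 5) = 75; 64 is not s-gonal.
s = 11: P(11, 4) = 58 and P(11, 5) = 95; 64 is not s-gonal.
s = 12: P(12, 4) = 64. ✓
Hits: s ∈ {4, 12} → 2.

2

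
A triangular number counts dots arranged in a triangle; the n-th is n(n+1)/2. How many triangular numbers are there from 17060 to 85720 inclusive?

The n-th triangular number is n(n+1)/2.
Smallest index with value ≥ 17060: n = 185 (giving 17205).
Largest index with value ≤ 85720: n = 413 (giving 85491).
Indices 185 through 413: 229 terms.

229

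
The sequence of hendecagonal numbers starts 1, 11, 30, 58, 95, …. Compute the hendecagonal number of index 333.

The 333rd hendecagonal number is n(9n−7)/2 with n = 333.
333·(9·333 − 7)/2 = 333·2990/2 = 333·1495 = 497835.

497835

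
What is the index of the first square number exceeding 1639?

41

Solve n² > 1639 for integer n.
The largest n with value ≤ 1639 is 40 (since 1600 ≤ 1639 < 1681), so the first above is n = 41, value 1681.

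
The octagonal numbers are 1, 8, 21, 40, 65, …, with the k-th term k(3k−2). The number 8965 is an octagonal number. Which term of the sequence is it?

Set n(3n−2) = 8965, giving 3n² − 2n − 8965 = 0.
So n = (2 + 328) / 6 = 330/6 = 55.
Check: 55·(3·55 − 2) = 8965. ✓

55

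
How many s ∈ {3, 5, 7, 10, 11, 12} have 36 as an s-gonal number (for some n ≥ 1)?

s = 3: P(3, 8) = 36. ✓
s = 5: P(5, 5) = 35 and P(5, 6) = 51; 36 is not s-gonal.
s = 7: P(7, 4) = 34 and P(7, 5) = 55; 36 is not s-gonal.
s = 10: P(10, 3) = 27 and P(10, 4) = 52; 36 is not s-gonal.
s = 11: P(11, 3) = 30 and P(11, 4) = 58; 36 is not s-gonal.
s = 12: P(12, 3) = 33 and P(12, 4) = 64; 36 is not s-gonal.
Hits: s ∈ {3} → 1.

1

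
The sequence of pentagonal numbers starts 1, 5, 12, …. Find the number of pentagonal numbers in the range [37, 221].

The n-th pentagonal number is n(3n−1)/2.
Smallest index with value ≥ 37: n = 6 (giving 51).
Largest index with value ≤ 221: n = 12 (giving 210).
Indices 6 through 12: 7 terms.

7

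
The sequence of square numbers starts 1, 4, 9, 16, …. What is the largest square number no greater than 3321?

Solve n² ≤ 3321 for integer n.
n = 57 gives 3249 ≤ 3321, while n = 58 gives 3364 > 3321; so the answer is 3249.

3249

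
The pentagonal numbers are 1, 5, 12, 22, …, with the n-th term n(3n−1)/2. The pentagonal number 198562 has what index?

364

Set n(3n−1)/2 = 198562, giving 3n² − n − 397124 = 0.
The discriminant is 1 + 24·198562 = 4765489, and √4765489 = 2183.
So n = (1 + 2183) / 6 = 2184/6 = 364.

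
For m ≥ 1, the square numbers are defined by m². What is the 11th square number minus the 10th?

n² − (n−1)² = 2n − 1, so 11² − 10² = 2·11 − 1 = 21.

21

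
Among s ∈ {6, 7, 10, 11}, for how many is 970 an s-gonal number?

s = 6: P(6, 22) = 946 and P(6, 23) = 1035; 970 is not s-gonal.
s = 7: P(7, 20) = 970. ✓
s = 10: P(10, 15) = 855 and P(10, 16) = 976; 970 is not s-gonal.
s = 11: P(11, 15) = 960 and P(11, 16) = 1096; 970 is not s-gonal.
Hits: s ∈ {7} → 1.

1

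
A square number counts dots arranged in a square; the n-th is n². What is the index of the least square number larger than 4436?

Solve n² > 4436 for integer n.
The largest n with value ≤ 4436 is 66 (since 4356 ≤ 4436 < 4489), so the first above is n = 67, value 4489.

67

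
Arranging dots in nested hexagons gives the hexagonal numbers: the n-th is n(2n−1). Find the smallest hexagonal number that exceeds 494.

496

Solve n(2n−1) > 494 for integer n.
The largest n with value ≤ 494 is 15 (since 435 ≤ 494 < 496), so the first above is n = 16, value 496.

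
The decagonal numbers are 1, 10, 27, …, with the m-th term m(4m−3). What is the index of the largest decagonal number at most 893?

Solve n(4n−3) ≤ 893 for integer n.
n = 15 gives 855 ≤ 893, while n = 16 gives 976 > 893; so the answer is index 15.

15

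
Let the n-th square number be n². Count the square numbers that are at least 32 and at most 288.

The n-th square number is n².
Smallest index with value ≥ 32: n = 6 (giving 36).
Largest index with value ≤ 288: n = 16 (giving 256).
Indices 6 through 16: 11 terms.

11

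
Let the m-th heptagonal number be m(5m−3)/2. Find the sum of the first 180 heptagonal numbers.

Σ i(5i−3)/2 = (5Σi² − 3Σi) / 2 over i = 1..180.
Σi = 16290 and Σi² = 1960230.
(5·1960230 − 3·16290) / 2 = 9752280/2 = 4876140.

4876140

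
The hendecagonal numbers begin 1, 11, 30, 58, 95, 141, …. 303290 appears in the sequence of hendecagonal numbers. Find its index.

Set n(9n−7)/2 = 303290, giving 9n² − 7n − 606580 = 0.
The discriminant is 49 + 72·303290 = 21836929, and √21836929 = 4673.
So n = (7 + 4673) / 18 = 4680/18 = 260.
Check: 260·(9·260 − 7)/2 = 303290. ✓

260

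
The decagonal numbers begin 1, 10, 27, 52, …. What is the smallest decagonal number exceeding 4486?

4522

Solve n(4n−3) > 4486 for integer n.
The largest n with value ≤ 4486 is 33 (since 4257 ≤ 4486 < 4522), so the first above is n = 34, value 4522.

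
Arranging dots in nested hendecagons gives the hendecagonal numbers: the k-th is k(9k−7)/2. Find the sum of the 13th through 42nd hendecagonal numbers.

Σ i(9i−7)/2 = (9Σi² − 7Σi) / 2 over i = 13..42.
Σi = 903 − 78 = 825 and Σi² = 25585 − 650 = 24935.
(9·24935 − 7·825) / 2 = 218640/2 = 109320.

109320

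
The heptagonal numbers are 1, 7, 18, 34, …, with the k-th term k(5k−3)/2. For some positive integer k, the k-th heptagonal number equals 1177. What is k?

22

Set n(5n−3)/2 = 1177, giving 5n² − 3n − 2354 = 0.
The discriminant is 9 + 40·1177 = 47089, and √47089 = 217.
So n = (3 + 217) / 10 = 220/10 = 22.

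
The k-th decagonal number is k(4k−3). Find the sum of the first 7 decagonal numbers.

476

Σ i(4i−3) = 4Σi² − 3Σi over i = 1..7.
Σi = 28 and Σi² = 140.
4·140 − 3·28 = 476.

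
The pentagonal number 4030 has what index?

Set n(3n−1)/2 = 4030, giving 3n² − n − 8060 = 0.
The discriminant is 1 + 24·4030 = 96721, and √96721 = 311.
So n = (1 + 311) / 6 = 312/6 = 52.

52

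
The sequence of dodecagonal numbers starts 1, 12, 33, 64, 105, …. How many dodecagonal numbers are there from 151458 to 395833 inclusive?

107

The n-th dodecagonal number is n(5n−4).
Smallest index with value ≥ 151458: n = 175 (giving 152425).
Largest index with value ≤ 395833: n = 281 (giving 393681).
Indices 175 through 281: 107 terms.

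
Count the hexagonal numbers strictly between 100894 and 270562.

The n-th hexagonal number is n(2n−1).
Smallest index with value > 100894: n = 225 (giving 101025).
Largest index with value < 270562: n = 368 (giving 270480).
Indices 225 through 368: 144 terms.

144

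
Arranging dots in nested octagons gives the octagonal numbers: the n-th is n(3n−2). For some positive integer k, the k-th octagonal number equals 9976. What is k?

Set n(3n−2) = 9976, giving 3n² − 2n − 9976 = 0.
The discriminant is 4 + 12·9976 = 119716, and √119716 = 346.
So n = (2 + 346) / 6 = 348/6 = 58.

58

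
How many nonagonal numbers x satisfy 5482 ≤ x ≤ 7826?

The n-th nonagonal number is n(7n−5)/2.
Smallest index with value ≥ 5482: n = 40 (giving 5500).
Largest index with value ≤ 7826: n = 47 (giving 7614).
Indices 40 through 47: 8 terms.

8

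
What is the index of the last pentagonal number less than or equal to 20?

3

Solve n(3n−1)/2 ≤ 20 for integer n.
n = 3 gives 12 ≤ 20, while n = 4 gives 22 > 20; so the answer is index 3.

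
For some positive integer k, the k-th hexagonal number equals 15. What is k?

Set n(2n−1) = 15, giving 2n² − n − 15 = 0.
The discriminant is 1 + 8·15 = 121, and √121 = 11.
So n = (1 + 11) / 4 = 12/4 = 3.

3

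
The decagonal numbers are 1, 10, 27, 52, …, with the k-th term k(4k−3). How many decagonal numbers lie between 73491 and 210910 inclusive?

The n-th decagonal number is n(4n−3).
Smallest index with value ≥ 73491: n = 136 (giving 73576).
Largest index with value ≤ 210910: n = 230 (giving 210910).
Indices 136 through 230: 95 terms.

95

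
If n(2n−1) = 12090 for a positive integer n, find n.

78

Set n(2n−1) = 12090, giving 2n² − n − 12090 = 0.
The discriminant is 1 + 8·12090 = 96721, and √96721 = 311.
So n = (1 + 311) / 4 = 312/4 = 78.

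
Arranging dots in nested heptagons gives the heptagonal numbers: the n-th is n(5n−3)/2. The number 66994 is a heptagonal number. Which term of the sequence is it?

Set n(5n−3)/2 = 66994, giving 5n² − 3n − 133988 = 0.
The discriminant is 9 + 40·66994 = 2679769, and √2679769 = 1637.
So n = (3 + 1637) / 10 = 1640/10 = 164.
Check: 164·(5·164 − 3)/2 = 66994. ✓

164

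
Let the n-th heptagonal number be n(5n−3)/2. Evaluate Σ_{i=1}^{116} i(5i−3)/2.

1307436

Σ i(5i−3)/2 = (5Σi² − 3Σi) / 2 over i = 1..116.
Σi = 6786 and Σi² = 527046.
(5·527046 − 3·6786) / 2 = 2614872/2 = 1307436.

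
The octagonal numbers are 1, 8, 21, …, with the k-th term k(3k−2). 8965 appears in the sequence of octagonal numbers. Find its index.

55

Set n(3n−2) = 8965, giving 3n² − 2n − 8965 = 0.
The discriminant is 4 + 12·8965 = 107584, and √107584 = 328.
So n = (2 + 328) / 6 = 330/6 = 55.
Check: 55·(3·55 − 2) = 8965. ✓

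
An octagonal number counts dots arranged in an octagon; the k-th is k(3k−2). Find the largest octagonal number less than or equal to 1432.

1408

Solve n(3n−2) ≤ 1432 for integer n.
n = 22 gives 1408 ≤ 1432, while n = 23 gives 1541 > 1432; so the answer is 1408.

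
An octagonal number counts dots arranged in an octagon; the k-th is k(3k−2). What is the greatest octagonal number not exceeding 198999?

197633

Solve n(3n−2) ≤ 198999 for integer n.
n = 257 gives 197633 ≤ 198999, while n = 258 gives 199176 > 198999; so the answer is 197633.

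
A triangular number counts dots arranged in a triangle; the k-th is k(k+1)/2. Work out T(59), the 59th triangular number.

59·60/2 = 3540/2 = 1770.

1770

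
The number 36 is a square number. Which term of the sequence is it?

6

We need n² = 36, so n = √36 = 6.
Check: 6² = 36. ✓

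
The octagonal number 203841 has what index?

261

Set n(3n−2) = 203841, giving 3n² − 2n − 203841 = 0.
The discriminant is 4 + 12·203841 = 2446096, and √2446096 = 1564.
So n = (2 + 1564) / 6 = 1566/6 = 261.
Check: 261·(3·261 − 2) = 203841. ✓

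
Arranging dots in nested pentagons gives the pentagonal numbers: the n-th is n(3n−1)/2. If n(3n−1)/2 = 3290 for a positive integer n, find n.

47

Set n(3n−1)/2 = 3290, giving 3n² − n − 6580 = 0.
The discriminant is 1 + 24·3290 = 78961, and √78961 = 281.
So n = (1 + 281) / 6 = 282/6 = 47.
Check: 47·(3·47 − 1)/2 = 3290. ✓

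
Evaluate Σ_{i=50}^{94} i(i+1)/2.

Σ i(i+1)/2 = (Σi² + Σi) / 2 over i = 50..94.
Σi = 4465 − 1225 = 3240 and Σi² = 281295 − 40425 = 240870.
(1·240870 + 1·3240) / 2 = 244110/2 = 122055.

122055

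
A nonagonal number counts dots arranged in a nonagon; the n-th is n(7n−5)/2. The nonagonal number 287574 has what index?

287

Set n(7n−5)/2 = 287574, giving 7n² − 5n − 575148 = 0.
So n = (5 + 4013) / 14 = 4018/14 = 287.
Check: 287·(7·287 − 5)/2 = 287574. ✓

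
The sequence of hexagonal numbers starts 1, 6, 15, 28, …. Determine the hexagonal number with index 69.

9453

69·(2·69 − 1) = 69·137 = 9453.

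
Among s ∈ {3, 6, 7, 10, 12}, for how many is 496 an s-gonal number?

s = 3: P(3, 31) = 496. ✓
s = 6: P(6, 16) = 496. ✓
s = 7: P(7, 14) = 469 and P(7, 15) = 540; 496 is not s-gonal.
s = 10: P(10, 11) = 451 and P(10, 12) = 540; 496 is not s-gonal.
s = 12: P(12, 10) = 460 and P(12, 11) = 561; 496 is not s-gonal.
Hits: s ∈ {3, 6} → 2.

2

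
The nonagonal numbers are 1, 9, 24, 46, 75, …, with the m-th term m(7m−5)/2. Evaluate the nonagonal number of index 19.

1216

The 19th nonagonal number is n(7n−5)/2 with n = 19.
19·(7·19 − 5)/2 = 19·128/2 = 19·64 = 1216.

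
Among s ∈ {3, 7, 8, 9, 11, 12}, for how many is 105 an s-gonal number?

2

s = 3: P(3, 14) = 105. ✓
s = 7: P(7, 6) = 81 and P(7, 7) = 112; 105 is not s-gonal.
s = 8: P(8, 6) = 96 and P(8, 7) = 133; 105 is not s-gonal.
s = 9: P(9, 5) = 75 and P(9, 6) = 111; 105 is not s-gonal.
s = 11: P(11, 5) = 95 and P(11, 6) = 141; 105 is not s-gonal.
s = 12: P(12, 5) = 105. ✓
Hits: s ∈ {3, 12} → 2.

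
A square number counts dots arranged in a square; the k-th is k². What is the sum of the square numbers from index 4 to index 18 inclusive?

Σ_{i=4}^{18} i² = 2109 − 14 = 2095.

2095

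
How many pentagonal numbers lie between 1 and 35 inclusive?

5

The n-th pentagonal number is n(3n−1)/2.
Smallest index with value ≥ 1: n = 1 (giving 1).
Largest index with value ≤ 35: n = 5 (giving 35).
Indices 1 through 5: 5 terms.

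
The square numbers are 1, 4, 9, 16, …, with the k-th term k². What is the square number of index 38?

38² = 1444.

1444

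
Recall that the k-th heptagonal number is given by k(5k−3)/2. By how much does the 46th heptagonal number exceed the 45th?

Consecutive heptagonal numbers differ by 5n − 4: here 5·46 − 4 = 226.

226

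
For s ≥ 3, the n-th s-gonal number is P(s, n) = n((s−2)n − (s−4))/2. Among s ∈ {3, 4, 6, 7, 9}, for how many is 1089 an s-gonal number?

s = 3: P(3, 46) = 1081 and P(3, 47) = 1128; 1089 is not s-gonal.
s = 4: P(4, 33) = 1089. ✓
s = 6: P(6, 23) = 1035 and P(6, 24) = 1128; 1089 is not s-gonal.
s = 7: P(7, 21) = 1071 and P(7, 22) = 1177; 1089 is not s-gonal.
s = 9: P(9, 18) = 1089. ✓
Hits: s ∈ {4, 9} → 2.

2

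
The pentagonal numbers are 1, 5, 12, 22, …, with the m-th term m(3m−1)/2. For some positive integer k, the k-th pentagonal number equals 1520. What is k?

Set n(3n−1)/2 = 1520, giving 3n² − n − 3040 = 0.
So n = (1 + 191) / 6 = 192/6 = 32.

32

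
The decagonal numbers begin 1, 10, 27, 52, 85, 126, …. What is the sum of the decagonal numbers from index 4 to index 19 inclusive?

Σ i(4i−3) = 4Σi² − 3Σi over i = 4..19.
Σi = 190 − 6 = 184 and Σi² = 2470 − 14 = 2456.
4·2456 − 3·184 = 9272.

9272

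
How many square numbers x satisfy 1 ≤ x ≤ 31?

The n-th square number is n².
Smallest index with value ≥ 1: n = 1 (giving 1).
Largest index with value ≤ 31: n = 5 (giving 25).
Indices 1 through 5: 5 terms.

5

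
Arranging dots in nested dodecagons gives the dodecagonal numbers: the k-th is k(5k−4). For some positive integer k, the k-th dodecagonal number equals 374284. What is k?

274

Set n(5n−4) = 374284, giving 5n² − 4n − 374284 = 0.
So n = (4 + 2736) / 10 = 2740/10 = 274.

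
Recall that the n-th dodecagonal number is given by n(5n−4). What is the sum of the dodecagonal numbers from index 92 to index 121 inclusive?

1699795

Σ i(5i−4) = 5Σi² − 4Σi over i = 92..121.
Σi = 7381 − 4186 = 3195 and Σi² = 597861 − 255346 = 342515.
5·342515 − 4·3195 = 1699795.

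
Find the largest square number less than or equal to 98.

Solve n² ≤ 98 for integer n.
n = 9 gives 81 ≤ 98, while n = 10 gives 100 > 98; so the answer is 81.

81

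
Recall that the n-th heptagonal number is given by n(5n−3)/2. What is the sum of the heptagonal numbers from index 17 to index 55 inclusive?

136604

Σ i(5i−3)/2 = (5Σi² − 3Σi) / 2 over i = 17..55.
Σi = 1540 − 136 = 1404 and Σi² = 56980 − 1496 = 55484.
(5·55484 − 3·1404) / 2 = 273208/2 = 136604.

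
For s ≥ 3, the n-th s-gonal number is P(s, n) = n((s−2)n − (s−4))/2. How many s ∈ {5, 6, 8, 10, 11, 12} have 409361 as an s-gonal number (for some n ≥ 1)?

s = 5: P(5, 522) = 408465 and P(5, 523) = 410032; 409361 is not s-gonal.
s = 6: P(6, 452) = 408156 and P(6, 453) = 409965; 409361 is not s-gonal.
s = 8: P(8, 369) = 407745 and P(8, 370) = 409960; 409361 is not s-gonal.
s = 10: P(10, 320) = 408640 and P(10, 321) = 411201; 409361 is not s-gonal.
s = 11: P(11, 302) = 409361. ✓
s = 12: P(12, 286) = 407836 and P(12, 287) = 410697; 409361 is not s-gonal.
Hits: s ∈ {11} → 1.

1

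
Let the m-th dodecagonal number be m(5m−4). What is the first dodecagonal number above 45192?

Solve n(5n−4) > 45192 for integer n.
The largest n with value ≤ 45192 is 95 (since 44745 ≤ 45192 < 45696), so the first above is n = 96, value 45696.

45696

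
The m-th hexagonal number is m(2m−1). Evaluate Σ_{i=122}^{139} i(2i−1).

Σ i(2i−1) = 2Σi² − Σi over i = 122..139.
Σi = 9730 − 7381 = 2349 and Σi² = 904890 − 597861 = 307029.
2·307029 − 1·2349 = 611709.

611709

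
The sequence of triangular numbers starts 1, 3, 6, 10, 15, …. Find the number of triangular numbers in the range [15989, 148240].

366

The n-th triangular number is n(n+1)/2.
Smallest index with value ≥ 15989: n = 179 (giving 16110).
Largest index with value ≤ 148240: n = 544 (giving 148240).
Indices 179 through 544: 366 terms.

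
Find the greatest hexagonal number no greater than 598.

Solve n(2n−1) ≤ 598 for integer n.
n = 17 gives 561 ≤ 598, while n = 18 gives 630 > 598; so the answer is 561.

561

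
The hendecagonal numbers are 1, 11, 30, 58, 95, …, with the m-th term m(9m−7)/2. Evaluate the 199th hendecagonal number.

The 199th hendecagonal number is n(9n−7)/2 with n = 199.
199·(9·199 − 7)/2 = 199·1784/2 = 199·892 = 177508.

177508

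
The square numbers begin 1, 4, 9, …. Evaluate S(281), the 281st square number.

78961

The 281st square number is n² with n = 281.
281² = 78961.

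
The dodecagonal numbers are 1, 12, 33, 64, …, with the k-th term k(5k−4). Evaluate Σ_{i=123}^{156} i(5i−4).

Σ i(5i−4) = 5Σi² − 4Σi over i = 123..156.
Σi = 12246 − 7503 = 4743 and Σi² = 1277666 − 612745 = 664921.
5·664921 − 4·4743 = 3305633.

3305633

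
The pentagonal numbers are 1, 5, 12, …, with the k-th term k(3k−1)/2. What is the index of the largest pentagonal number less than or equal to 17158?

Solve n(3n−1)/2 ≤ 17158 for integer n.
n = 107 gives 17120 ≤ 17158, while n = 108 gives 17442 > 17158; so the answer is index 107.

107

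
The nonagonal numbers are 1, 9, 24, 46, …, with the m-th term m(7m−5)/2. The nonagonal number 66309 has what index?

Set n(7n−5)/2 = 66309, giving 7n² − 5n − 132618 = 0.
The discriminant is 25 + 56·66309 = 3713329, and √3713329 = 1927.
So n = (5 + 1927) / 14 = 1932/14 = 138.

138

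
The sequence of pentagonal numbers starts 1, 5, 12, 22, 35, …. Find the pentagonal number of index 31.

1426

The 31st pentagonal number is n(3n−1)/2 with n = 31.
31·(3·31 − 1)/2 = 31·92/2 = 31·46 = 1426.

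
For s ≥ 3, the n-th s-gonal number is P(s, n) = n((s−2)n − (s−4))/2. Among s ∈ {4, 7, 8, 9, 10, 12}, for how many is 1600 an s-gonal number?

1

s = 4: P(4, 40) = 1600. ✓
s = 7: P(7, 25) = 1525 and P(7, 26) = 1651; 1600 is not s-gonal.
s = 8: P(8, 23) = 1541 and P(8, 24) = 1680; 1600 is not s-gonal.
s = 9: P(9, 21) = 1491 and P(9, 22) = 1639; 1600 is not s-gonal.
s = 10: P(10, 20) = 1540 and P(10, 21) = 1701; 1600 is not s-gonal.
s = 12: P(12, 18) = 1548 and P(12, 19) = 1729; 1600 is not s-gonal.
Hits: s ∈ {4} → 1.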